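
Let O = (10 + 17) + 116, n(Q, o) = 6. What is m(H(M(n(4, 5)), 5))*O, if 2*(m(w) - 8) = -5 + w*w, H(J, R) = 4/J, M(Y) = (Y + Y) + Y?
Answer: 127985/162 ≈ 790.03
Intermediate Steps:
M(Y) = 3*Y (M(Y) = 2*Y + Y = 3*Y)
m(w) = 11/2 + w**2/2 (m(w) = 8 + (-5 + w*w)/2 = 8 + (-5 + w**2)/2 = 8 + (-5/2 + w**2/2) = 11/2 + w**2/2)
O = 143 (O = 27 + 116 = 143)
m(H(M(n(4, 5)), 5))*O = (11/2 + (4/((3*6)))**2/2)*143 = (11/2 + (4/18)**2/2)*143 = (11/2 + (4*(1/18))**2/2)*143 = (11/2 + (2/9)**2/2)*143 = (11/2 + (1/2)*(4/81))*143 = (11/2 + 2/81)*143 = (895/162)*143 = 127985/162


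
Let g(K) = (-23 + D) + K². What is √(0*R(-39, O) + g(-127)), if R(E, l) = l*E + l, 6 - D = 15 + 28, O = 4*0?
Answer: √16069 ≈ 126.76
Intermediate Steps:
O = 0
D = -37 (D = 6 - (15 + 28) = 6 - 1*43 = 6 - 43 = -37)
R(E, l) = l + E*l (R(E, l) = E*l + l = l + E*l)
g(K) = -60 + K² (g(K) = (-23 - 37) + K² = -60 + K²)
√(0*R(-39, O) + g(-127)) = √(0*(0*(1 - 39)) + (-60 + (-127)²)) = √(0*(0*(-38)) + (-60 + 16129)) = √(0*0 + 16069) = √(0 + 16069) = √16069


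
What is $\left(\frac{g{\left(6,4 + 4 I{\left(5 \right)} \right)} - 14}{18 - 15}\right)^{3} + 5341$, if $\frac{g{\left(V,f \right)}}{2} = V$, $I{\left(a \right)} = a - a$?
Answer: $\frac{144199}{27} \approx 5340.7$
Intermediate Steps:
$I{\left(a \right)} = 0$
$g{\left(V,f \right)} = 2 V$
$\left(\frac{g{\left(6,4 + 4 I{\left(5 \right)} \right)} - 14}{18 - 15}\right)^{3} + 5341 = \left(\frac{2 \cdot 6 - 14}{18 - 15}\right)^{3} + 5341 = \left(\frac{12 - 14}{3}\right)^{3} + 5341 = \left(\left(-2\right) \frac{1}{3}\right)^{3} + 5341 = \left(- \frac{2}{3}\right)^{3} + 5341 = - \frac{8}{27} + 5341 = \frac{144199}{27}$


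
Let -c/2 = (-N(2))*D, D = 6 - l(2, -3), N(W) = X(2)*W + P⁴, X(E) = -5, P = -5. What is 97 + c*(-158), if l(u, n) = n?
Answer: -1748963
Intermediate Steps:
N(W) = 625 - 5*W (N(W) = -5*W + (-5)⁴ = -5*W + 625 = 625 - 5*W)
D = 9 (D = 6 - 1*(-3) = 6 + 3 = 9)
c = 11070 (c = -2*(-(625 - 5*2))*9 = -2*(-(625 - 10))*9 = -2*(-1*615)*9 = -(-1230)*9 = -2*(-5535) = 11070)
97 + c*(-158) = 97 + 11070*(-158) = 97 - 1749060 = -1748963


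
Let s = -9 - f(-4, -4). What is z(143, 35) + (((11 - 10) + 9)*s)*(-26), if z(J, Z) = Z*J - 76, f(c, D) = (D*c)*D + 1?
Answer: -9111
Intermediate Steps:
f(c, D) = 1 + c*D² (f(c, D) = c*D² + 1 = 1 + c*D²)
s = 54 (s = -9 - (1 - 4*(-4)²) = -9 - (1 - 4*16) = -9 - (1 - 64) = -9 - 1*(-63) = -9 + 63 = 54)
z(J, Z) = -76 + J*Z (z(J, Z) = J*Z - 76 = -76 + J*Z)
z(143, 35) + (((11 - 10) + 9)*s)*(-26) = (-76 + 143*35) + (((11 - 10) + 9)*54)*(-26) = (-76 + 5005) + ((1 + 9)*54)*(-26) = 4929 + (10*54)*(-26) = 4929 + 540*(-26) = 4929 - 14040 = -9111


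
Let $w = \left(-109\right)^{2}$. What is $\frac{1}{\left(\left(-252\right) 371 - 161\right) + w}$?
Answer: $- \frac{1}{81772} \approx -1.2229 \cdot 10^{-5}$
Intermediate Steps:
$w = 11881$
$\frac{1}{\left(\left(-252\right) 371 - 161\right) + w} = \frac{1}{\left(\left(-252\right) 371 - 161\right) + 11881} = \frac{1}{\left(-93492 - 161\right) + 11881} = \frac{1}{-93653 + 11881} = \frac{1}{-81772} = - \frac{1}{81772}$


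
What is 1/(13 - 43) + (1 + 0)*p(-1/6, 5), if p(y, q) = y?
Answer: -⅕ ≈ -0.20000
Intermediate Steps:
1/(13 - 43) + (1 + 0)*p(-1/6, 5) = 1/(13 - 43) + (1 + 0)*(-1/6) = 1/(-30) + 1*(-1*⅙) = -1/30 + 1*(-⅙) = -1/30 - ⅙ = -⅕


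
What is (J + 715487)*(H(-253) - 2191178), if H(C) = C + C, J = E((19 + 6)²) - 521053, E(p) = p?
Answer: -427507689356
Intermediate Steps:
J = -520428 (J = (19 + 6)² - 521053 = 25² - 521053 = 625 - 521053 = -520428)
H(C) = 2*C
(J + 715487)*(H(-253) - 2191178) = (-520428 + 715487)*(2*(-253) - 2191178) = 195059*(-506 - 2191178) = 195059*(-2191684) = -427507689356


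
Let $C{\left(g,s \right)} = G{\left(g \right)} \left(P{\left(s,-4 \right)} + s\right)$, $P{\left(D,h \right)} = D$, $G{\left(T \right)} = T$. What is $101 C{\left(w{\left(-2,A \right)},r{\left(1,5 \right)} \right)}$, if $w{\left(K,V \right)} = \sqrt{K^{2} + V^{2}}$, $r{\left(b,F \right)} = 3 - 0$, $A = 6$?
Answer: $1212 \sqrt{10} \approx 3832.7$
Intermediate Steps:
$r{\left(b,F \right)} = 3$ ($r{\left(b,F \right)} = 3 + 0 = 3$)
$C{\left(g,s \right)} = 2 g s$ ($C{\left(g,s \right)} = g \left(s + s\right) = g 2 s = 2 g s$)
$101 C{\left(w{\left(-2,A \right)},r{\left(1,5 \right)} \right)} = 101 \cdot 2 \sqrt{\left(-2\right)^{2} + 6^{2}} \cdot 3 = 101 \cdot 2 \sqrt{4 + 36} \cdot 3 = 101 \cdot 2 \sqrt{40} \cdot 3 = 101 \cdot 2 \cdot 2 \sqrt{10} \cdot 3 = 101 \cdot 12 \sqrt{10} = 1212 \sqrt{10}$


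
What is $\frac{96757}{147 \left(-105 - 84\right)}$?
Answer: $- \frac{96757}{27783} \approx -3.4826$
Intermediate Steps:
$\frac{96757}{147 \left(-105 - 84\right)} = \frac{96757}{147 \left(-189\right)} = \frac{96757}{-27783} = 96757 \left(- \frac{1}{27783}\right) = - \frac{96757}{27783}$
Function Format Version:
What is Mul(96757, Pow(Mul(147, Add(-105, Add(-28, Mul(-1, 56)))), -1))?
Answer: Rational(-96757, 27783) ≈ -3.4826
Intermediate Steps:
Mul(96757, Pow(Mul(147, Add(-105, Add(-28, Mul(-1, 56)))), -1)) = Mul(96757, Pow(Mul(147, Add(-105, Add(-28, -56))), -1)) = Mul(96757, Pow(Mul(147, Add(-105, -84)), -1)) = Mul(96757, Pow(Mul(147, -189), -1)) = Mul(96757, Pow(-27783, -1)) = Mul(96757, Rational(-1, 27783)) = Rational(-96757, 27783)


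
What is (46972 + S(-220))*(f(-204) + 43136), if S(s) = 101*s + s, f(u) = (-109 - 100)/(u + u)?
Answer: 107938941701/102 ≈ 1.0582e+9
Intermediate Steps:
f(u) = -209/(2*u) (f(u) = -209*1/(2*u) = -209/(2*u))
S(s) = 102*s
(46972 + S(-220))*(f(-204) + 43136) = (46972 + 102*(-220))*(-209/2/(-204) + 43136) = (46972 - 22440)*(-209/2*(-1/204) + 43136) = 24532*(209/408 + 43136) = 24532*(17599697/408) = 107938941701/102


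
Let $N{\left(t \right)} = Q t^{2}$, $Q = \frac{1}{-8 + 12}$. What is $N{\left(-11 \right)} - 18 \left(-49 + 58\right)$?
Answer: $- \frac{527}{4} \approx -131.75$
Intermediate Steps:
$Q = \frac{1}{4} \approx 0.25$
$N{\left(t \right)} = \frac{t^{2}}{4}$
$N{\left(-11 \right)} - 18 \left(-49 + 58\right) = \frac{\left(-11\right)^{2}}{4} - 18 \left(-49 + 58\right) = \frac{1}{4} \cdot 121 - 162 = \frac{121}{4} - 162 = - \frac{527}{4}$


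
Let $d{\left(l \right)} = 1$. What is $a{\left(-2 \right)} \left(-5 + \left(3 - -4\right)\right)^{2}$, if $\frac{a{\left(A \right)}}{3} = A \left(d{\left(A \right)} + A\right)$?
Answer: $24$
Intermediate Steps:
$a{\left(A \right)} = 3 A \left(1 + A\right)$
$a{\left(-2 \right)} \left(-5 + \left(3 - -4\right)\right)^{2} = 3 \left(-2\right) \left(1 - 2\right) \left(-5 + \left(3 - -4\right)\right)^{2} = 3 \left(-2\right) \left(-1\right) \left(-5 + \left(3 + 4\right)\right)^{2} = 6 \left(-5 + 7\right)^{2} = 6 \cdot 2^{2} = 6 \cdot 4 = 24$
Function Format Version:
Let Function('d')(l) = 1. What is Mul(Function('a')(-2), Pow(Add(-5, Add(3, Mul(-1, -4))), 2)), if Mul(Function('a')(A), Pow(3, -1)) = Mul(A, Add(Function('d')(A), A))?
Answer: 24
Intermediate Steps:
Function('a')(A) = Mul(3, A, Add(1, A)) (Function('a')(A) = Mul(3, Mul(A, Add(1, A))) = Mul(3, A, Add(1, A)))
Mul(Function('a')(-2), Pow(Add(-5, Add(3, Mul(-1, -4))), 2)) = Mul(Mul(3, -2, Add(1, -2)), Pow(Add(-5, Add(3, Mul(-1, -4))), 2)) = Mul(Mul(3, -2, -1), Pow(Add(-5, Add(3, 4)), 2)) = Mul(6, Pow(Add(-5, 7), 2)) = Mul(6, Pow(2, 2)) = Mul(6, 4) = 24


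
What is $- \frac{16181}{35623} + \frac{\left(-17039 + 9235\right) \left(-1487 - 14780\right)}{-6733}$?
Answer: $- \frac{4522365723837}{239849659} \approx -18855.0$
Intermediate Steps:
$- \frac{16181}{35623} + \frac{\left(-17039 + 9235\right) \left(-1487 - 14780\right)}{-6733} = \left(-16181\right) \frac{1}{35623} + \left(-7804\right) \left(-16267\right) \left(- \frac{1}{6733}\right) = - \frac{16181}{35623} + 126947668 \left(- \frac{1}{6733}\right) = - \frac{16181}{35623} - \frac{126947668}{6733} = - \frac{4522365723837}{239849659}$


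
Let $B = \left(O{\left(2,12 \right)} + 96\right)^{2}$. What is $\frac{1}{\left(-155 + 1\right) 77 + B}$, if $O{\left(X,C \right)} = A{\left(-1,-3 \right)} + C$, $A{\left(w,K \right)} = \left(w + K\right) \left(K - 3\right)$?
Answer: $\frac{1}{5566} \approx 0.00017966$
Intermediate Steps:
$A{\left(w,K \right)} = \left(-3 + K\right) \left(K + w\right)$ ($A{\left(w,K \right)} = \left(K + w\right) \left(-3 + K\right) = \left(-3 + K\right) \left(K + w\right)$)
$O{\left(X,C \right)} = 24 + C$ ($O{\left(X,C \right)} = \left(\left(-3\right)^{2} - -9 - -3 - -3\right) + C = \left(9 + 9 + 3 + 3\right) + C = 24 + C$)
$B = 17424$ ($B = \left(\left(24 + 12\right) + 96\right)^{2} = \left(36 + 96\right)^{2} = 132^{2} = 17424$)
$\frac{1}{\left(-155 + 1\right) 77 + B} = \frac{1}{\left(-155 + 1\right) 77 + 17424} = \frac{1}{\left(-154\right) 77 + 17424} = \frac{1}{-11858 + 17424} = \frac{1}{5566}$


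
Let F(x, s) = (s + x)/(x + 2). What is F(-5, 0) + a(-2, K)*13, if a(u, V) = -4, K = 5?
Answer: -151/3 ≈ -50.333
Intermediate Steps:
F(x, s) = (s + x)/(2 + x)
F(-5, 0) + a(-2, K)*13 = (0 - 5)/(2 - 5) - 4*13 = -5/(-3) - 52 = -⅓*(-5) - 52 = 5/3 - 52 = -151/3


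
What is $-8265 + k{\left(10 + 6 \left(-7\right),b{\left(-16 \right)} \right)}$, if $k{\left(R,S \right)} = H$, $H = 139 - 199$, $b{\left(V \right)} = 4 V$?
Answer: $-8325$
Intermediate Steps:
$H = -60$ ($H = 139 - 199 = -60$)
$k{\left(R,S \right)} = -60$
$-8265 + k{\left(10 + 6 \left(-7\right),b{\left(-16 \right)} \right)} = -8265 - 60 = -8325$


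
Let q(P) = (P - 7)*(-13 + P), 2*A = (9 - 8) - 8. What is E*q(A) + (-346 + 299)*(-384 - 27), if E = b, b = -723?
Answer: -423771/4 ≈ -1.0594e+5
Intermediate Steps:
A = -7/2 (A = ((9 - 8) - 8)/2 = (1 - 8)/2 = (½)*(-7) = -7/2 ≈ -3.5000)
E = -723
q(P) = (-13 + P)*(-7 + P) (q(P) = (-7 + P)*(-13 + P) = (-13 + P)*(-7 + P))
E*q(A) + (-346 + 299)*(-384 - 27) = -723*(91 + (-7/2)² - 20*(-7/2)) + (-346 + 299)*(-384 - 27) = -723*(91 + 49/4 + 70) - 47*(-411) = -723*693/4 + 19317 = -501039/4 + 19317 = -423771/4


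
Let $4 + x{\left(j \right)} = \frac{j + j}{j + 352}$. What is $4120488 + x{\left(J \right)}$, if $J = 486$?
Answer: $\frac{1726483282}{419} \approx 4.1205 \cdot 10^{6}$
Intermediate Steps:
$x{\left(j \right)} = -4 + \frac{2 j}{352 + j}$ ($x{\left(j \right)} = -4 + \frac{j + j}{j + 352} = -4 + \frac{2 j}{352 + j}$)
$4120488 + x{\left(J \right)} = 4120488 + \frac{2 \left(-704 - 486\right)}{352 + 486} = 4120488 + \frac{2 \left(-704 - 486\right)}{838} = 4120488 + 2 \cdot \frac{1}{838} \left(-1190\right) = 4120488 - \frac{1190}{419} = \frac{1726483282}{419}$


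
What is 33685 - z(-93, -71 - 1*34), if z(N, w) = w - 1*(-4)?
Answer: 33786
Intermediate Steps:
z(N, w) = 4 + w (z(N, w) = w + 4 = 4 + w)
33685 - z(-93, -71 - 1*34) = 33685 - (4 + (-71 - 1*34)) = 33685 - (4 + (-71 - 34)) = 33685 - (4 - 105) = 33685 - 1*(-101) = 33685 + 101 = 33786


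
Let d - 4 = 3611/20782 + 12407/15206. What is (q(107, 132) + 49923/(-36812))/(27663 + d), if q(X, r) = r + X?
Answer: 691127713606085/80465433203137312 ≈ 0.0085891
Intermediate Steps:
q(X, r) = X + r
d = 394198877/79002773 (d = 4 + (3611/20782 + 12407/15206) = 4 + 78187785/79002773 = 394198877/79002773 ≈ 4.9897)
(q(107, 132) + 49923/(-36812))/(27663 + d) = ((107 + 132) + 49923/(-36812))/(27663 + 394198877/79002773) = (239 + 49923*(-1/36812))/(2185847908376/79002773) = (239 - 49923/36812)*(79002773/2185847908376) = (8748145/36812)*(79002773/2185847908376) = 691127713606085/80465433203137312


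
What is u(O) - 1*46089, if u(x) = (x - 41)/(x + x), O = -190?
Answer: -17513589/380 ≈ -46088.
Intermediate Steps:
u(x) = (-41 + x)/(2*x) (u(x) = (-41 + x)/((2*x)) = (-41 + x)*(1/(2*x)) = (-41 + x)/(2*x))
u(O) - 1*46089 = (½)*(-41 - 190)/(-190) - 1*46089 = (½)*(-1/190)*(-231) - 46089 = 231/380 - 46089 = -17513589/380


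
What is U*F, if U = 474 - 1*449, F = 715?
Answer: 17875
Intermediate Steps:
U = 25 (U = 474 - 449 = 25)
U*F = 25*715 = 17875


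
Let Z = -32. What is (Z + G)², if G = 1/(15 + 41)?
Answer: 3207681/3136 ≈ 1022.9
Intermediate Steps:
G = 1/56 ≈ 0.017857
(Z + G)² = (-32 + 1/56)² = (-1791/56)² = 3207681/3136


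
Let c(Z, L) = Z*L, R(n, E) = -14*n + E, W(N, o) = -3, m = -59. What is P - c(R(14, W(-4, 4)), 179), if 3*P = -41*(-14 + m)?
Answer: 109856/3 ≈ 36619.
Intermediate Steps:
R(n, E) = E - 14*n
P = 2993/3 (P = (-41*(-14 - 59))/3 = (-41*(-73))/3 = (1/3)*2993 = 2993/3 ≈ 997.67)
c(Z, L) = L*Z
P - c(R(14, W(-4, 4)), 179) = 2993/3 - 179*(-3 - 14*14) = 2993/3 - 179*(-3 - 196) = 2993/3 - 179*(-199) = 2993/3 - 1*(-35621) = 2993/3 + 35621 = 109856/3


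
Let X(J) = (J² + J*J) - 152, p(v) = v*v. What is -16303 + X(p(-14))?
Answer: 60377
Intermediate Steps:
p(v) = v²
X(J) = -152 + 2*J² (X(J) = (J² + J²) - 152 = 2*J² - 152 = -152 + 2*J²)
-16303 + X(p(-14)) = -16303 + (-152 + 2*((-14)²)²) = -16303 + (-152 + 2*196²) = -16303 + (-152 + 2*38416) = -16303 + (-152 + 76832) = -16303 + 76680 = 60377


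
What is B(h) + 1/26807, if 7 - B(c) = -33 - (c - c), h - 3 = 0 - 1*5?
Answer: 1072281/26807 ≈ 40.000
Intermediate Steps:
h = -2 (h = 3 + (0 - 1*5) = 3 + (0 - 5) = 3 - 5 = -2)
B(c) = 40 (B(c) = 7 - (-33 - (c - c)) = 7 - (-33 - 1*0) = 7 - (-33 + 0) = 7 - 1*(-33) = 7 + 33 = 40)
B(h) + 1/26807 = 40 + 1/26807 = 1072281/26807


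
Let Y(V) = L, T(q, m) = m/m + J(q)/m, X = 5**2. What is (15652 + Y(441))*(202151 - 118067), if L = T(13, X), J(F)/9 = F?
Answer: 32914009128/25 ≈ 1.3166e+9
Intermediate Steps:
X = 25
J(F) = 9*F
T(q, m) = 1 + 9*q/m (T(q, m) = m/m + (9*q)/m = 1 + 9*q/m)
L = 142/25 (L = (25 + 9*13)/25 = (25 + 117)/25 = (1/25)*142 = 142/25 ≈ 5.6800)
Y(V) = 142/25
(15652 + Y(441))*(202151 - 118067) = (15652 + 142/25)*(202151 - 118067) = (391442/25)*84084 = 32914009128/25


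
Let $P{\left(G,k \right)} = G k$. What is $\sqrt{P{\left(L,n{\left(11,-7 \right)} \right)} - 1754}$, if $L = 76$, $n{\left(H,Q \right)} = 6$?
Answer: $i \sqrt{1298} \approx 36.028 i$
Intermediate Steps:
$\sqrt{P{\left(L,n{\left(11,-7 \right)} \right)} - 1754} = \sqrt{76 \cdot 6 - 1754} = \sqrt{456 - 1754} = \sqrt{-1298} = i \sqrt{1298}$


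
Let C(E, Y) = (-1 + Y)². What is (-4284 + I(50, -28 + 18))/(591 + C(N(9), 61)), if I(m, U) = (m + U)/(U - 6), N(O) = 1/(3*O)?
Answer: -8573/8382 ≈ -1.0228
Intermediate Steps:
N(O) = 1/(3*O)
I(m, U) = (U + m)/(-6 + U)
(-4284 + I(50, -28 + 18))/(591 + C(N(9), 61)) = (-4284 + ((-28 + 18) + 50)/(-6 + (-28 + 18)))/(591 + (-1 + 61)²) = (-4284 + (-10 + 50)/(-6 - 10))/(591 + 60²) = (-4284 + 40/(-16))/(591 + 3600) = (-4284 - 1/16*40)/4191 = (-4284 - 5/2)*(1/4191) = -8573/2*1/4191 = -8573/8382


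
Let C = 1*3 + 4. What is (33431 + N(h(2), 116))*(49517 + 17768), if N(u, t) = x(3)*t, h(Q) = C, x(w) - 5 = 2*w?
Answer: 2335260495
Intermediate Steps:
x(w) = 5 + 2*w
C = 7 (C = 3 + 4 = 7)
h(Q) = 7
N(u, t) = 11*t (N(u, t) = (5 + 2*3)*t = (5 + 6)*t = 11*t)
(33431 + N(h(2), 116))*(49517 + 17768) = (33431 + 11*116)*(49517 + 17768) = (33431 + 1276)*67285 = 34707*67285 = 2335260495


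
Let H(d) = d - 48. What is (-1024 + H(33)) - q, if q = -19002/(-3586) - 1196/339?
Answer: -632608664/607827 ≈ -1040.8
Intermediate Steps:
H(d) = -48 + d
q = 1076411/607827 (q = -19002*(-1/3586) - 1196*1/339 = 9501/1793 - 1196/339 = 1076411/607827 ≈ 1.7709)
(-1024 + H(33)) - q = (-1024 + (-48 + 33)) - 1*1076411/607827 = (-1024 - 15) - 1076411/607827 = -1039 - 1076411/607827 = -632608664/607827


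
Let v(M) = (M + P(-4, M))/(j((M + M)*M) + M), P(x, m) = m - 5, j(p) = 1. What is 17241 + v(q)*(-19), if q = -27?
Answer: 447145/26 ≈ 17198.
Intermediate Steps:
P(x, m) = -5 + m
v(M) = (-5 + 2*M)/(1 + M) (v(M) = (M + (-5 + M))/(1 + M) = (-5 + 2*M)/(1 + M))
17241 + v(q)*(-19) = 17241 + ((-5 + 2*(-27))/(1 - 27))*(-19) = 17241 + ((-5 - 54)/(-26))*(-19) = 17241 - 1/26*(-59)*(-19) = 17241 + (59/26)*(-19) = 17241 - 1121/26 = 447145/26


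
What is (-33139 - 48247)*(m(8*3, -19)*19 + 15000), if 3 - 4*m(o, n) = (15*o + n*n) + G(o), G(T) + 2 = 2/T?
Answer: -22655135969/24 ≈ -9.4396e+8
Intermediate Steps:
G(T) = -2 + 2/T
m(o, n) = 5/4 - 15*o/4 - 1/(2*o) - n**2/4 (m(o, n) = 3/4 - ((15*o + n*n) + (-2 + 2/o))/4 = 3/4 - ((15*o + n**2) + (-2 + 2/o))/4 = 3/4 - ((n**2 + 15*o) + (-2 + 2/o))/4 = 3/4 - (-2 + n**2 + 2/o + 15*o)/4 = 3/4 + (1/2 - 15*o/4 - 1/(2*o) - n**2/4) = 5/4 - 15*o/4 - 1/(2*o) - n**2/4)
(-33139 - 48247)*(m(8*3, -19)*19 + 15000) = (-33139 - 48247)*(((-2 + 2*(8*3) + (8*3)*(3 - 1*(-19)**2 - 120*3))/(4*((8*3))))*19 + 15000) = -81386*(((1/4)*(-2 + 2*24 + 24*(3 - 1*361 - 15*24))/24)*19 + 15000) = -81386*(((1/4)*(1/24)*(-2 + 48 + 24*(3 - 361 - 360)))*19 + 15000) = -81386*(((1/4)*(1/24)*(-2 + 48 + 24*(-718)))*19 + 15000) = -81386*(((1/4)*(1/24)*(-2 + 48 - 17232))*19 + 15000) = -81386*(((1/4)*(1/24)*(-17186))*19 + 15000) = -81386*(-8593/48*19 + 15000) = -81386*(-163267/48 + 15000) = -81386*556733/48 = -22655135969/24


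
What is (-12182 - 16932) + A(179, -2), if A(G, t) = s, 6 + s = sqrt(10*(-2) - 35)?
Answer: -29120 + I*sqrt(55) ≈ -29120.0 + 7.4162*I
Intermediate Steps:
s = -6 + I*sqrt(55) (s = -6 + sqrt(10*(-2) - 35) = -6 + sqrt(-20 - 35) = -6 + sqrt(-55) = -6 + I*sqrt(55) ≈ -6.0 + 7.4162*I)
A(G, t) = -6 + I*sqrt(55)
(-12182 - 16932) + A(179, -2) = (-12182 - 16932) + (-6 + I*sqrt(55)) = -29114 + (-6 + I*sqrt(55)) = -29120 + I*sqrt(55)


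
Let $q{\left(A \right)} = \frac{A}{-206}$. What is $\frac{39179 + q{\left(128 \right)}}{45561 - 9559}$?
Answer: $\frac{85859}{78898} \approx 1.0882$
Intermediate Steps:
$q{\left(A \right)} = - \frac{A}{206}$ ($q{\left(A \right)} = A \left(- \frac{1}{206}\right) = - \frac{A}{206}$)
$\frac{39179 + q{\left(128 \right)}}{45561 - 9559} = \frac{39179 - \frac{64}{103}}{45561 - 9559} = \frac{39179 - \frac{64}{103}}{36002} = \frac{4035373}{103} \cdot \frac{1}{36002} = \frac{85859}{78898}$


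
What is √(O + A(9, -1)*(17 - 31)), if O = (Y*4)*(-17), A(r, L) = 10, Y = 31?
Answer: 2*I*√562 ≈ 47.413*I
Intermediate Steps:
O = -2108 (O = (31*4)*(-17) = 124*(-17) = -2108)
√(O + A(9, -1)*(17 - 31)) = √(-2108 + 10*(17 - 31)) = √(-2108 + 10*(-14)) = √(-2108 - 140) = √(-2248) = 2*I*√562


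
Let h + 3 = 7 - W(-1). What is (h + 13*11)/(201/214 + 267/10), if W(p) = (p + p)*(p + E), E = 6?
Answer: 83995/14787 ≈ 5.6803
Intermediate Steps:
W(p) = 2*p*(6 + p) (W(p) = (p + p)*(p + 6) = (2*p)*(6 + p) = 2*p*(6 + p))
h = 14 (h = -3 + (7 - 2*(-1)*(6 - 1)) = -3 + (7 - 2*(-1)*5) = -3 + (7 - 1*(-10)) = -3 + (7 + 10) = -3 + 17 = 14)
(h + 13*11)/(201/214 + 267/10) = (14 + 13*11)/(201/214 + 267/10) = (14 + 143)/(201*(1/214) + 267*(⅒)) = 157/(201/214 + 267/10) = 157/(14787/535) = 157*(535/14787) = 83995/14787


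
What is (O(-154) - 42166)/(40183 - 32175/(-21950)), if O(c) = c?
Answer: -37156960/35281961 ≈ -1.0531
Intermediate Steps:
(O(-154) - 42166)/(40183 - 32175/(-21950)) = (-154 - 42166)/(40183 - 32175/(-21950)) = -42320/(40183 - 32175*(-1/21950)) = -42320/(40183 + 1287/878) = -42320/35281961/878 = -42320*878/35281961 = -37156960/35281961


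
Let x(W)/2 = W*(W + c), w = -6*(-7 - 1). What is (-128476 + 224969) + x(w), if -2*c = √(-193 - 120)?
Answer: 101101 - 48*I*√313 ≈ 1.011e+5 - 849.21*I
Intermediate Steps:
w = 48 (w = -6*(-8) = 48)
c = -I*√313/2 (c = -√(-193 - 120)/2 = -I*√313/2 ≈ -8.8459*I)
x(W) = 2*W*(W - I*√313/2) (x(W) = 2*(W*(W - I*√313/2)) = 2*W*(W - I*√313/2))
(-128476 + 224969) + x(w) = (-128476 + 224969) + 48*(2*48 - I*√313) = 96493 + 48*(96 - I*√313) = 96493 + (4608 - 48*I*√313) = 101101 - 48*I*√313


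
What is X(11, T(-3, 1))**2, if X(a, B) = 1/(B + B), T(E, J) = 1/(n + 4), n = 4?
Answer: 16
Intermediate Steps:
T(E, J) = 1/8 (T(E, J) = 1/(4 + 4) = 1/8)
X(a, B) = 1/(2*B)
X(11, T(-3, 1))**2 = (1/(2*(1/8)))**2 = ((1/2)*8)**2 = 4**2 = 16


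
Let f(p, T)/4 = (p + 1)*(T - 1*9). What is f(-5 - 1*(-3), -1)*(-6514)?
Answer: -260560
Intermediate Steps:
f(p, T) = 4*(1 + p)*(-9 + T) (f(p, T) = 4*((p + 1)*(T - 1*9)) = 4*((1 + p)*(T - 9)) = 4*((1 + p)*(-9 + T)) = 4*(1 + p)*(-9 + T))
f(-5 - 1*(-3), -1)*(-6514) = (-36 - 36*(-5 - 1*(-3)) + 4*(-1) + 4*(-1)*(-5 - 1*(-3)))*(-6514) = (-36 - 36*(-5 + 3) - 4 + 4*(-1)*(-5 + 3))*(-6514) = (-36 - 36*(-2) - 4 + 4*(-1)*(-2))*(-6514) = (-36 + 72 - 4 + 8)*(-6514) = 40*(-6514) = -260560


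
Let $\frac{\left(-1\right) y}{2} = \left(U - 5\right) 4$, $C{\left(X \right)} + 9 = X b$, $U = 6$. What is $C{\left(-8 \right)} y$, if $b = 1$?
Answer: $136$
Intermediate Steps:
$C{\left(X \right)} = -9 + X$ ($C{\left(X \right)} = -9 + X 1 = -9 + X$)
$y = -8$ ($y = - 2 \left(6 - 5\right) 4 = - 2 \cdot 1 \cdot 4 = \left(-2\right) 4 = -8$)
$C{\left(-8 \right)} y = \left(-9 - 8\right) \left(-8\right) = \left(-17\right) \left(-8\right) = 136$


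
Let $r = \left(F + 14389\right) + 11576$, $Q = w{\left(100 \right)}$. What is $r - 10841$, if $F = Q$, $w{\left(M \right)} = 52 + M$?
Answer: $15276$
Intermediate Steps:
$Q = 152$ ($Q = 52 + 100 = 152$)
$F = 152$
$r = 26117$ ($r = \left(152 + 14389\right) + 11576 = 14541 + 11576 = 26117$)
$r - 10841 = 26117 - 10841 = 15276$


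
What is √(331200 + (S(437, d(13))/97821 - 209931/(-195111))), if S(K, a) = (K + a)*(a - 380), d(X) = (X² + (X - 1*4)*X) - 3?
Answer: √50937927288124753821/12401529 ≈ 575.50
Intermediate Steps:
d(X) = -3 + X² + X*(-4 + X) (d(X) = (X² + (X - 4)*X) - 3 = (X² + (-4 + X)*X) - 3 = (X² + X*(-4 + X)) - 3 = -3 + X² + X*(-4 + X))
S(K, a) = (-380 + a)*(K + a) (S(K, a) = (K + a)*(-380 + a) = (-380 + a)*(K + a))
√(331200 + (S(437, d(13))/97821 - 209931/(-195111))) = √(331200 + (((-3 - 4*13 + 2*13²)² - 380*437 - 380*(-3 - 4*13 + 2*13²) + 437*(-3 - 4*13 + 2*13²))/97821 - 209931/(-195111))) = √(331200 + (((-3 - 52 + 2*169)² - 166060 - 380*(-3 - 52 + 2*169) + 437*(-3 - 52 + 2*169))*(1/97821) - 209931*(-1/195111))) = √(331200 + (((-3 - 52 + 338)² - 166060 - 380*(-3 - 52 + 338) + 437*(-3 - 52 + 338))*(1/97821) + 3683/3423)) = √(331200 + ((283² - 166060 - 380*283 + 437*283)*(1/97821) + 3683/3423)) = √(331200 + ((80089 - 166060 - 107540 + 123671)*(1/97821) + 3683/3423)) = √(331200 + (-69840*1/97821 + 3683/3423)) = √(331200 + (-7760/10869 + 3683/3423)) = √(331200 + 4489349/12401529) = √(4107390894149/12401529) = √50937927288124753821/12401529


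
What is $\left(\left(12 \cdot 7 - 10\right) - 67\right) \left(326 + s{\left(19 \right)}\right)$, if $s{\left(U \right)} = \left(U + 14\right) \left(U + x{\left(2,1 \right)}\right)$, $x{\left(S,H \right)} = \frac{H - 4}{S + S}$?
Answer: $\frac{25991}{4} \approx 6497.8$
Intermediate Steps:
$x{\left(S,H \right)} = \frac{-4 + H}{2 S}$
$s{\left(U \right)} = \left(14 + U\right) \left(- \frac{3}{4} + U\right)$ ($s{\left(U \right)} = \left(U + 14\right) \left(U + \frac{-4 + 1}{2 \cdot 2}\right) = \left(14 + U\right) \left(U + \frac{1}{2} \cdot \frac{1}{2} \left(-3\right)\right) = \left(14 + U\right) \left(U - \frac{3}{4}\right) = \left(14 + U\right) \left(- \frac{3}{4} + U\right)$)
$\left(\left(12 \cdot 7 - 10\right) - 67\right) \left(326 + s{\left(19 \right)}\right) = \left(\left(12 \cdot 7 - 10\right) - 67\right) \left(326 + \left(- \frac{21}{2} + 19^{2} + \frac{53}{4} \cdot 19\right)\right) = \left(\left(84 - 10\right) - 67\right) \left(326 + \left(- \frac{21}{2} + 361 + \frac{1007}{4}\right)\right) = \left(74 - 67\right) \left(326 + \frac{2409}{4}\right) = 7 \cdot \frac{3713}{4} = \frac{25991}{4}$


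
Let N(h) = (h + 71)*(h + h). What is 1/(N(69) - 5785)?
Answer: 1/13535 ≈ 7.3883e-5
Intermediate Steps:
N(h) = 2*h*(71 + h) (N(h) = (71 + h)*(2*h) = 2*h*(71 + h))
1/(N(69) - 5785) = 1/(2*69*(71 + 69) - 5785) = 1/(2*69*140 - 5785) = 1/(19320 - 5785) = 1/13535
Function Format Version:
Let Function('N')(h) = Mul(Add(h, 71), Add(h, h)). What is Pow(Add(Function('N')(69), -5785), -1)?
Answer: Rational(1, 13535) ≈ 7.3883e-5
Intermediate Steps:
Function('N')(h) = Mul(2, h, Add(71, h)) (Function('N')(h) = Mul(Add(71, h), Mul(2, h)) = Mul(2, h, Add(71, h)))
Pow(Add(Function('N')(69), -5785), -1) = Pow(Add(Mul(2, 69, Add(71, 69)), -5785), -1) = Pow(Add(Mul(2, 69, 140), -5785), -1) = Pow(Add(19320, -5785), -1) = Pow(13535, -1) = Rational(1, 13535)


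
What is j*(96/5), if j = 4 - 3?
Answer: 96/5 ≈ 19.200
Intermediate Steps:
j = 1
j*(96/5) = 1*(96/5) = 96/5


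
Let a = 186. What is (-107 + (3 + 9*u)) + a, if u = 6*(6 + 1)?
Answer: 460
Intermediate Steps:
u = 42 (u = 6*7 = 42)
(-107 + (3 + 9*u)) + a = (-107 + (3 + 9*42)) + 186 = (-107 + (3 + 378)) + 186 = (-107 + 381) + 186 = 274 + 186 = 460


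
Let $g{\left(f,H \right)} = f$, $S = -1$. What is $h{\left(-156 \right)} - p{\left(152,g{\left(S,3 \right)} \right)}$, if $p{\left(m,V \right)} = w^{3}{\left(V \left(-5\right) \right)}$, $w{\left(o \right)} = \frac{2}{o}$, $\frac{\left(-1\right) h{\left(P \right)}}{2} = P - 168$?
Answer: $\frac{80992}{125} \approx 647.94$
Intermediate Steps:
$h{\left(P \right)} = 336 - 2 P$ ($h{\left(P \right)} = - 2 \left(P - 168\right) = - 2 \left(-168 + P\right) = 336 - 2 P$)
$p{\left(m,V \right)} = - \frac{8}{125 V^{3}}$ ($p{\left(m,V \right)} = \left(\frac{2}{V \left(-5\right)}\right)^{3} = \left(\frac{2}{\left(-5\right) V}\right)^{3} = \left(2 \left(- \frac{1}{5 V}\right)\right)^{3} = \left(- \frac{2}{5 V}\right)^{3} = - \frac{8}{125 V^{3}}$)
$h{\left(-156 \right)} - p{\left(152,g{\left(S,3 \right)} \right)} = \left(336 - -312\right) - - \frac{8}{125 \left(-1\right)} = \left(336 + 312\right) - \left(- \frac{8}{125}\right) \left(-1\right) = 648 - \frac{8}{125} = \frac{80992}{125}$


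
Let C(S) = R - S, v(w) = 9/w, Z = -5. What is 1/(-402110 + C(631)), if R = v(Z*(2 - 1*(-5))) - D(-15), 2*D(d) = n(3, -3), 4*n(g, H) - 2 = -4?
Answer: -140/56383741 ≈ -2.4830e-6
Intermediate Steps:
n(g, H) = -½ (n(g, H) = ½ + (¼)*(-4) = ½ - 1 = -½)
D(d) = -¼ (D(d) = (½)*(-½) = -¼)
R = -1/140 (R = 9/((-5*(2 - 1*(-5)))) - 1*(-¼) = 9/((-5*(2 + 5))) + ¼ = 9/((-5*7)) + ¼ = 9/(-35) + ¼ = 9*(-1/35) + ¼ = -9/35 + ¼ = -1/140 ≈ -0.0071429)
C(S) = -1/140 - S
1/(-402110 + C(631)) = 1/(-402110 + (-1/140 - 1*631)) = 1/(-402110 + (-1/140 - 631)) = 1/(-402110 - 88341/140) = 1/(-56383741/140) = -140/56383741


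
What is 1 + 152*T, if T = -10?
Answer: -1519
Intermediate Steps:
1 + 152*T = 1 + 152*(-10) = 1 - 1520 = -1519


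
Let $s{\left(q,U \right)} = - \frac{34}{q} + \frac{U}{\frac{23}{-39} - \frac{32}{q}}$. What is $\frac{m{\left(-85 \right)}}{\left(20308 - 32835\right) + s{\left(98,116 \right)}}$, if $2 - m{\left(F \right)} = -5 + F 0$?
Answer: $- \frac{600593}{1085695964} \approx -0.00055319$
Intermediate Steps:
$m{\left(F \right)} = 7$ ($m{\left(F \right)} = 2 - \left(-5 + F 0\right) = 2 - \left(-5 + 0\right) = 2 - -5 = 2 + 5 = 7$)
$s{\left(q,U \right)} = - \frac{34}{q} + \frac{U}{- \frac{23}{39} - \frac{32}{q}}$ ($s{\left(q,U \right)} = - \frac{34}{q} + \frac{U}{23 \left(- \frac{1}{39}\right) - \frac{32}{q}} = - \frac{34}{q} + \frac{U}{- \frac{23}{39} - \frac{32}{q}}$)
$\frac{m{\left(-85 \right)}}{\left(20308 - 32835\right) + s{\left(98,116 \right)}} = \frac{7}{\left(20308 - 32835\right) + \frac{-42432 - 76636 - 4524 \cdot 98^{2}}{98 \left(1248 + 23 \cdot 98\right)}} = \frac{7}{-12527 + \frac{-42432 - 76636 - 4524 \cdot 9604}{98 \left(1248 + 2254\right)}} = \frac{7}{-12527 + \frac{-42432 - 76636 - 43448496}{98 \cdot 3502}} = \frac{7}{-12527 + \frac{1}{98} \cdot \frac{1}{3502} \left(-43567564\right)} = \frac{7}{-12527 - \frac{10891891}{85799}} = \frac{7}{- \frac{1085695964}{85799}} = 7 \left(- \frac{85799}{1085695964}\right) = - \frac{600593}{1085695964}$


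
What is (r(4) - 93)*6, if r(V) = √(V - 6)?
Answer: -558 + 6*I*√2 ≈ -558.0 + 8.4853*I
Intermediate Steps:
r(V) = √(-6 + V)
(r(4) - 93)*6 = (√(-6 + 4) - 93)*6 = (√(-2) - 93)*6 = (I*√2 - 93)*6 = (-93 + I*√2)*6 = -558 + 6*I*√2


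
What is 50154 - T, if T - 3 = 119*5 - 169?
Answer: 49725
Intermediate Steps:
T = 429 (T = 3 + (119*5 - 169) = 3 + (595 - 169) = 3 + 426 = 429)
50154 - T = 50154 - 1*429 = 50154 - 429 = 49725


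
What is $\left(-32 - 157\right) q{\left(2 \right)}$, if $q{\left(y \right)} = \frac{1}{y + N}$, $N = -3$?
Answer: $189$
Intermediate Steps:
$q{\left(y \right)} = \frac{1}{-3 + y}$ ($q{\left(y \right)} = \frac{1}{y - 3} = \frac{1}{-3 + y}$)
$\left(-32 - 157\right) q{\left(2 \right)} = \frac{-32 - 157}{-3 + 2} = - \frac{189}{-1} = \left(-189\right) \left(-1\right) = 189$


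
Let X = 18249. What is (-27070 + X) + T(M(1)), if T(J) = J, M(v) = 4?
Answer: -8817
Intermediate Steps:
(-27070 + X) + T(M(1)) = (-27070 + 18249) + 4 = -8821 + 4 = -8817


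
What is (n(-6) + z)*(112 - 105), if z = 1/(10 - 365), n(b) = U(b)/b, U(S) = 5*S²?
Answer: -74557/355 ≈ -210.02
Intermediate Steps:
n(b) = 5*b (n(b) = (5*b²)/b = 5*b)
z = -1/355 (z = 1/(-355) = -1/355 ≈ -0.0028169)
(n(-6) + z)*(112 - 105) = (5*(-6) - 1/355)*(112 - 105) = (-30 - 1/355)*7 = -10651/355*7 = -74557/355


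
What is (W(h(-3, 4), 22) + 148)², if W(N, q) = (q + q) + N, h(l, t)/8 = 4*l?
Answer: 9216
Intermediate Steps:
h(l, t) = 32*l (h(l, t) = 8*(4*l) = 32*l)
W(N, q) = N + 2*q (W(N, q) = 2*q + N = N + 2*q)
(W(h(-3, 4), 22) + 148)² = ((32*(-3) + 2*22) + 148)² = ((-96 + 44) + 148)² = (-52 + 148)² = 96² = 9216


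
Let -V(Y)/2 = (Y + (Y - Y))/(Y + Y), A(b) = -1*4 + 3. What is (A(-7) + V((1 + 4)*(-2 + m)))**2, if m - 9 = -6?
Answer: 4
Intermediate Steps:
m = 3 (m = 9 - 6 = 3)
A(b) = -1 (A(b) = -4 + 3 = -1)
V(Y) = -1 (V(Y) = -2*(Y + (Y - Y))/(Y + Y) = -2*(Y + 0)/(2*Y) = -2*Y*1/(2*Y) = -2*1/2 = -1)
(A(-7) + V((1 + 4)*(-2 + m)))**2 = (-1 - 1)**2 = (-2)**2 = 4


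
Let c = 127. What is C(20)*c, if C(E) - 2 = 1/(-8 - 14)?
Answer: 5461/22 ≈ 248.23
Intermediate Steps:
C(E) = 43/22 (C(E) = 2 + 1/(-8 - 14) = 2 + 1/(-22) = 2 - 1/22 = 43/22)
C(20)*c = (43/22)*127 = 5461/22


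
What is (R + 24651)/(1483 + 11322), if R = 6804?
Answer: 6291/2561 ≈ 2.4565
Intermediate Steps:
(R + 24651)/(1483 + 11322) = (6804 + 24651)/(1483 + 11322) = 31455/12805 = 31455*(1/12805) = 6291/2561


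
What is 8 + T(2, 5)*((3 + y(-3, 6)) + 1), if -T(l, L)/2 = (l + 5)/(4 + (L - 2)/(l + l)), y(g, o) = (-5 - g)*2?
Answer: 8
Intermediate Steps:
y(g, o) = -10 - 2*g
T(l, L) = -2*(5 + l)/(4 + (-2 + L)/(2*l)) (T(l, L) = -2*(l + 5)/(4 + (L - 2)/(l + l)) = -2*(5 + l)/(4 + (-2 + L)/((2*l))) = -2*(5 + l)/(4 + (-2 + L)*(1/(2*l))) = -2*(5 + l)/(4 + (-2 + L)/(2*l)))
8 + T(2, 5)*((3 + y(-3, 6)) + 1) = 8 + (-4*2*(5 + 2)/(-2 + 5 + 8*2))*((3 + (-10 - 2*(-3))) + 1) = 8 + (-4*2*7/(-2 + 5 + 16))*((3 + (-10 + 6)) + 1) = 8 + (-4*2*7/19)*((3 - 4) + 1) = 8 + (-4*2*1/19*7)*(-1 + 1) = 8 - 56/19*0 = 8 + 0 = 8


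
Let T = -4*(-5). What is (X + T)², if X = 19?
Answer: 1521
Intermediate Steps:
T = 20
(X + T)² = (19 + 20)² = 39² = 1521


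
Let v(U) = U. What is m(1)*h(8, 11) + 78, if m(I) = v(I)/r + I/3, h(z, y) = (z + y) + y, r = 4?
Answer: 191/2 ≈ 95.500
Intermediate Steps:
h(z, y) = z + 2*y (h(z, y) = (y + z) + y = z + 2*y)
m(I) = 7*I/12 (m(I) = I/4 + I/3 = 7*I/12)
m(1)*h(8, 11) + 78 = ((7/12)*1)*(8 + 2*11) + 78 = 7*(8 + 22)/12 + 78 = (7/12)*30 + 78 = 35/2 + 78 = 191/2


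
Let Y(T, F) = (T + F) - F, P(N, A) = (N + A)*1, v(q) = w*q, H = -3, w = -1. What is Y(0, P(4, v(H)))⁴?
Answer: 0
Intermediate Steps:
v(q) = -q
P(N, A) = A + N (P(N, A) = (A + N)*1 = A + N)
Y(T, F) = T (Y(T, F) = (F + T) - F = T)
Y(0, P(4, v(H)))⁴ = 0⁴ = 0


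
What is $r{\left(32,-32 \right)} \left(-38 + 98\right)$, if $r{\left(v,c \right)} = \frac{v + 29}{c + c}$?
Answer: $- \frac{915}{16} \approx -57.188$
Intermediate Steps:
$r{\left(v,c \right)} = \frac{29 + v}{2 c}$
$r{\left(32,-32 \right)} \left(-38 + 98\right) = \frac{29 + 32}{2 \left(-32\right)} \left(-38 + 98\right) = \frac{1}{2} \left(- \frac{1}{32}\right) 61 \cdot 60 = \left(- \frac{61}{64}\right) 60 = - \frac{915}{16}$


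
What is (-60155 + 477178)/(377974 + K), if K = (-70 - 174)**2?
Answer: 417023/437510 ≈ 0.95317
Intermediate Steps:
K = 59536 (K = (-244)**2 = 59536)
(-60155 + 477178)/(377974 + K) = (-60155 + 477178)/(377974 + 59536) = 417023/437510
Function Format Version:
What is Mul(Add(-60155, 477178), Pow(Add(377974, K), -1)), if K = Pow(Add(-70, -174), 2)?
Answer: Rational(417023, 437510) ≈ 0.95317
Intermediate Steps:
K = 59536 (K = Pow(-244, 2) = 59536)
Mul(Add(-60155, 477178), Pow(Add(377974, K), -1)) = Mul(Add(-60155, 477178), Pow(Add(377974, 59536), -1)) = Mul(417023, Pow(437510, -1)) = Mul(417023, Rational(1, 437510)) = Rational(417023, 437510)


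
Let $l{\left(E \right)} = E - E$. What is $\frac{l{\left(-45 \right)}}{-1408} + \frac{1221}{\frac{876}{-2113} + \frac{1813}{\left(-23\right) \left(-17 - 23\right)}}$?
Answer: $\frac{2373575160}{3024949} \approx 784.67$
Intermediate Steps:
$l{\left(E \right)} = 0$
$\frac{l{\left(-45 \right)}}{-1408} + \frac{1221}{\frac{876}{-2113} + \frac{1813}{\left(-23\right) \left(-17 - 23\right)}} = \frac{0}{-1408} + \frac{1221}{\frac{876}{-2113} + \frac{1813}{\left(-23\right) \left(-17 - 23\right)}} = 0 \left(- \frac{1}{1408}\right) + \frac{1221}{876 \left(- \frac{1}{2113}\right) + \frac{1813}{\left(-23\right) \left(-40\right)}} = 0 + \frac{1221}{- \frac{876}{2113} + \frac{1813}{920}} = 0 + \frac{1221}{\frac{3024949}{1943960}} = 0 + 1221 \cdot \frac{1943960}{3024949} = 0 + \frac{2373575160}{3024949} = \frac{2373575160}{3024949}$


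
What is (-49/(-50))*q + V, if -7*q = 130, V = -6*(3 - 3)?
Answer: -91/5 ≈ -18.200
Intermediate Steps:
V = 0 (V = -6*0 = 0)
q = -130/7 (q = -1/7*130 = -130/7 ≈ -18.571)
(-49/(-50))*q + V = -49/(-50)*(-130/7) + 0 = -49*(-1/50)*(-130/7) + 0 = (49/50)*(-130/7) + 0 = -91/5 + 0 = -91/5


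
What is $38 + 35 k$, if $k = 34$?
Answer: $1228$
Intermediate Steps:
$38 + 35 k = 38 + 35 \cdot 34 = 38 + 1190 = 1228$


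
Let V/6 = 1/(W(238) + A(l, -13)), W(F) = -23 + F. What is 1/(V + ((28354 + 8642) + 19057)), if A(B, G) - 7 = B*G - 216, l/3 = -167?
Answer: 2173/121803171 ≈ 1.7840e-5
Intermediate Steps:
l = -501 (l = 3*(-167) = -501)
A(B, G) = -209 + B*G (A(B, G) = 7 + (B*G - 216) = 7 + (-216 + B*G) = -209 + B*G)
V = 2/2173 (V = 6/((-23 + 238) + (-209 - 501*(-13))) = 6/(215 + (-209 + 6513)) = 6/(215 + 6304) = 6/6519 = 6*(1/6519) = 2/2173 ≈ 0.00092039)
1/(V + ((28354 + 8642) + 19057)) = 1/(2/2173 + ((28354 + 8642) + 19057)) = 1/(2/2173 + (36996 + 19057)) = 1/(2/2173 + 56053) = 1/(121803171/2173) = 2173/121803171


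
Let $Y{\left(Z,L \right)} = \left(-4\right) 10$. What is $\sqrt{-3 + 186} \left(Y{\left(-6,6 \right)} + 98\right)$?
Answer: $58 \sqrt{183} \approx 784.61$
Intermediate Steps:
$Y{\left(Z,L \right)} = -40$
$\sqrt{-3 + 186} \left(Y{\left(-6,6 \right)} + 98\right) = \sqrt{-3 + 186} \left(-40 + 98\right) = \sqrt{183} \cdot 58 = 58 \sqrt{183}$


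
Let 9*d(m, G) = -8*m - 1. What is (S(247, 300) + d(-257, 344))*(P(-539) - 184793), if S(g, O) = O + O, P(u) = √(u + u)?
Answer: -459210605/3 + 17395*I*√22/3 ≈ -1.5307e+8 + 27197.0*I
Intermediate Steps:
d(m, G) = -⅑ - 8*m/9 (d(m, G) = (-8*m - 1)/9 = (-1 - 8*m)/9 = -⅑ - 8*m/9)
P(u) = √2*√u (P(u) = √(2*u) = √2*√u)
S(g, O) = 2*O
(S(247, 300) + d(-257, 344))*(P(-539) - 184793) = (2*300 + (-⅑ - 8/9*(-257)))*(√2*√(-539) - 184793) = (600 + (-⅑ + 2056/9))*(√2*(7*I*√11) - 184793) = (600 + 685/3)*(7*I*√22 - 184793) = 2485*(-184793 + 7*I*√22)/3 = -459210605/3 + 17395*I*√22/3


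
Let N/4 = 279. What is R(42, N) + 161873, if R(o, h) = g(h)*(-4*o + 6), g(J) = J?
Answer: -18919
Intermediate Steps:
N = 1116 (N = 4*279 = 1116)
R(o, h) = h*(6 - 4*o) (R(o, h) = h*(-4*o + 6) = h*(6 - 4*o))
R(42, N) + 161873 = 2*1116*(3 - 2*42) + 161873 = 2*1116*(3 - 84) + 161873 = 2*1116*(-81) + 161873 = -180792 + 161873 = -18919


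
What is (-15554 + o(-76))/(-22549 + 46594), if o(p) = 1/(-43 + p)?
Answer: -1850927/2861355 ≈ -0.64687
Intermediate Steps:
(-15554 + o(-76))/(-22549 + 46594) = (-15554 + 1/(-43 - 76))/(-22549 + 46594) = (-15554 + 1/(-119))/24045 = (-15554 - 1/119)*(1/24045) = -1850927/119*1/24045 = -1850927/2861355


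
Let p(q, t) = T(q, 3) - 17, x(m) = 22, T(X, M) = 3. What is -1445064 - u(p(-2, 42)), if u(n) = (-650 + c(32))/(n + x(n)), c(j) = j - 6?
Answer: -1444986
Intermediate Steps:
c(j) = -6 + j
p(q, t) = -14 (p(q, t) = 3 - 17 = -14)
u(n) = -624/(22 + n) (u(n) = (-650 + (-6 + 32))/(n + 22) = (-650 + 26)/(22 + n) = -624/(22 + n))
-1445064 - u(p(-2, 42)) = -1445064 - (-624)/(22 - 14) = -1445064 - (-624)/8 = -1445064 - 1*(-78) = -1445064 + 78 = -1444986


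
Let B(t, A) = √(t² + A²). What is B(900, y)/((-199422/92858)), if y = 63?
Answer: -46429*√10049/11079 ≈ -420.10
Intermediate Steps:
B(t, A) = √(A² + t²)
B(900, y)/((-199422/92858)) = √(63² + 900²)/((-199422/92858)) = √(3969 + 810000)/((-199422*1/92858)) = √813969/(-99711/46429) = (9*√10049)*(-46429/99711) = -46429*√10049/11079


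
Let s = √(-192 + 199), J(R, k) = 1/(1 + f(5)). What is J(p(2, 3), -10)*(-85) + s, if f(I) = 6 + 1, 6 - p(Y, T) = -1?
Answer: -85/8 + √7 ≈ -7.9792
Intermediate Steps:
p(Y, T) = 7 (p(Y, T) = 6 - 1*(-1) = 6 + 1 = 7)
f(I) = 7
J(R, k) = ⅛ (J(R, k) = 1/(1 + 7) = 1/8 = ⅛)
s = √7 ≈ 2.6458
J(p(2, 3), -10)*(-85) + s = (⅛)*(-85) + √7 = -85/8 + √7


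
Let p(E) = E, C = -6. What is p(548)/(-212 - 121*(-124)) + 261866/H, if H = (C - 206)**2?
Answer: 243634449/41550728 ≈ 5.8635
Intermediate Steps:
H = 44944 (H = (-6 - 206)**2 = (-212)**2 = 44944)
p(548)/(-212 - 121*(-124)) + 261866/H = 548/(-212 - 121*(-124)) + 261866/44944 = 548/(-212 + 15004) + 261866*(1/44944) = 548/14792 + 130933/22472 = 548*(1/14792) + 130933/22472 = 137/3698 + 130933/22472 = 243634449/41550728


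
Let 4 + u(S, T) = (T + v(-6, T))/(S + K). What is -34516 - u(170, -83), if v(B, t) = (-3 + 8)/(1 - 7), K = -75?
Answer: -19671337/570 ≈ -34511.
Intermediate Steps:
v(B, t) = -⅚ (v(B, t) = 5/(-6) = 5*(-⅙) = -⅚)
u(S, T) = -4 + (-⅚ + T)/(-75 + S) (u(S, T) = -4 + (T - ⅚)/(S - 75) = -4 + (-⅚ + T)/(-75 + S))
-34516 - u(170, -83) = -34516 - (1795/6 - 83 - 4*170)/(-75 + 170) = -34516 - (1795/6 - 83 - 680)/95 = -34516 - (-2783)/(95*6) = -34516 - 1*(-2783/570) = -34516 + 2783/570 = -19671337/570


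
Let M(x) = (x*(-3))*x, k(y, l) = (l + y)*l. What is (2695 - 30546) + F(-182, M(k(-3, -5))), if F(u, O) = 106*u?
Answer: -47143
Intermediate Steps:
k(y, l) = l*(l + y)
M(x) = -3*x**2 (M(x) = (-3*x)*x = -3*x**2)
(2695 - 30546) + F(-182, M(k(-3, -5))) = (2695 - 30546) + 106*(-182) = -27851 - 19292 = -47143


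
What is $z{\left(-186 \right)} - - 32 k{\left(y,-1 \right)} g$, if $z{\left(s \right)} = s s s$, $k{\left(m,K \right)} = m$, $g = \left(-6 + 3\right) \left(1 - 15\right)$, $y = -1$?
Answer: $-6436200$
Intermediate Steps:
$g = 42$ ($g = \left(-3\right) \left(-14\right) = 42$)
$z{\left(s \right)} = s^{3}$ ($z{\left(s \right)} = s^{2} s = s^{3}$)
$z{\left(-186 \right)} - - 32 k{\left(y,-1 \right)} g = \left(-186\right)^{3} - \left(-32\right) \left(-1\right) 42 = -6434856 - 32 \cdot 42 = -6434856 - 1344 = -6436200$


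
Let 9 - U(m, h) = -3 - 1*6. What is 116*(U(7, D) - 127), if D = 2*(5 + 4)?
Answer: -12644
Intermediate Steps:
D = 18 (D = 2*9 = 18)
U(m, h) = 18 (U(m, h) = 9 - (-3 - 1*6) = 9 - (-3 - 6) = 9 - 1*(-9) = 9 + 9 = 18)
116*(U(7, D) - 127) = 116*(18 - 127) = 116*(-109) = -12644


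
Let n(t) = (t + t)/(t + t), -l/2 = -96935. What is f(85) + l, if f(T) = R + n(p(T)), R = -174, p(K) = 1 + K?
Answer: 193697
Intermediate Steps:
l = 193870 (l = -2*(-96935) = 193870)
n(t) = 1 (n(t) = (2*t)/((2*t)) = (2*t)*(1/(2*t)) = 1)
f(T) = -173 (f(T) = -174 + 1 = -173)
f(85) + l = -173 + 193870 = 193697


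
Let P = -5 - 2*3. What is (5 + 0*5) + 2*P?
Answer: -17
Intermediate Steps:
P = -11 (P = -5 - 6 = -11)
(5 + 0*5) + 2*P = (5 + 0*5) + 2*(-11) = (5 + 0) - 22 = 5 - 22 = -17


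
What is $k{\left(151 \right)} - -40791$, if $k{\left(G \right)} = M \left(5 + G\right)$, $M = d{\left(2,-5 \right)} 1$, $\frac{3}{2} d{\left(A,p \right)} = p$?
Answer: $40271$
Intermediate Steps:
$d{\left(A,p \right)} = \frac{2 p}{3}$
$M = - \frac{10}{3}$ ($M = \frac{2}{3} \left(-5\right) 1 = \left(- \frac{10}{3}\right) 1 = - \frac{10}{3} \approx -3.3333$)
$k{\left(G \right)} = - \frac{50}{3} - \frac{10 G}{3}$ ($k{\left(G \right)} = - \frac{10 \left(5 + G\right)}{3} = - \frac{50}{3} - \frac{10 G}{3}$)
$k{\left(151 \right)} - -40791 = \left(- \frac{50}{3} - \frac{1510}{3}\right) - -40791 = \left(- \frac{50}{3} - \frac{1510}{3}\right) + 40791 = -520 + 40791 = 40271$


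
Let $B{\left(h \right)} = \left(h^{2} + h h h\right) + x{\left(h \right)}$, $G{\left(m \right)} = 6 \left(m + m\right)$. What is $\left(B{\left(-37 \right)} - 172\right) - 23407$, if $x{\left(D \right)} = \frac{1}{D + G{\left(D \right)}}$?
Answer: $- \frac{35047104}{481} \approx -72863.0$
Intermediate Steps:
$G{\left(m \right)} = 12 m$ ($G{\left(m \right)} = 6 \cdot 2 m = 12 m$)
$x{\left(D \right)} = \frac{1}{13 D}$ ($x{\left(D \right)} = \frac{1}{D + 12 D} = \frac{1}{13 D}$)
$B{\left(h \right)} = h^{2} + h^{3} + \frac{1}{13 h}$ ($B{\left(h \right)} = \left(h^{2} + h h h\right) + \frac{1}{13 h} = \left(h^{2} + h^{2} h\right) + \frac{1}{13 h} = \left(h^{2} + h^{3}\right) + \frac{1}{13 h} = h^{2} + h^{3} + \frac{1}{13 h}$)
$\left(B{\left(-37 \right)} - 172\right) - 23407 = \left(\left(\left(-37\right)^{2} + \left(-37\right)^{3} + \frac{1}{13 \left(-37\right)}\right) - 172\right) - 23407 = \left(\left(1369 - 50653 + \frac{1}{13} \left(- \frac{1}{37}\right)\right) - 172\right) - 23407 = \left(\left(1369 - 50653 - \frac{1}{481}\right) - 172\right) - 23407 = \left(- \frac{23705605}{481} - 172\right) - 23407 = - \frac{23788337}{481} - 23407 = - \frac{35047104}{481}$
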